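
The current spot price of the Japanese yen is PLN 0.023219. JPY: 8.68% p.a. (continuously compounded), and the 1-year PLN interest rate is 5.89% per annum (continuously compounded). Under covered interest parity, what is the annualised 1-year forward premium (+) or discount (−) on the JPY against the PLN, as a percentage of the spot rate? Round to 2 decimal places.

-2.75%

T = 1 year.
CIP forward (PLN per JPY) = 0.023219 × 1.0606692/1.0906785 = 0.022580145.
(F − S)/S ÷ T = (0.022580145 − 0.023219)/0.023219/1 = -0.027514 → -2.75%.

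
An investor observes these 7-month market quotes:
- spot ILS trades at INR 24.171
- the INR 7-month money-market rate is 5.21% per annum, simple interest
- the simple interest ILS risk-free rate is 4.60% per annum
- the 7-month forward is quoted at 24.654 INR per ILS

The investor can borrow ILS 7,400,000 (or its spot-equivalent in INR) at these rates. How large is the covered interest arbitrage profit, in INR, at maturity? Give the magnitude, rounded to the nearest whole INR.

T = 7/12 years.
Route A — deposit ILS, sell forward: 7,400,000 × 1.02683333333 × 24.654 = INR 187,335,062.60.
Route B — convert at spot, deposit INR: 7,400,000 × 24.171 × 1.03039166667 = INR 184,301,417.62.
The quoted forward overvalues ILS, so borrow INR, buy ILS at spot, deposit the ILS at 4.60%, and sell the proceeds forward at 24.654.
Profit = 187,335,062.60 − 184,301,417.62 = INR 3,033,645.

INR 3,033,645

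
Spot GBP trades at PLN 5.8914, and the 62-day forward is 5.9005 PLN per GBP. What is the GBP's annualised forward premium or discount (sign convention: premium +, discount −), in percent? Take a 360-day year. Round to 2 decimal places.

+0.90%

T = 62/360 years.
GBP trades forward at +0.15446% vs spot over the period.
Annualise by dividing by T: 0.0015446 / (62/360) = 0.008969 → 0.90%.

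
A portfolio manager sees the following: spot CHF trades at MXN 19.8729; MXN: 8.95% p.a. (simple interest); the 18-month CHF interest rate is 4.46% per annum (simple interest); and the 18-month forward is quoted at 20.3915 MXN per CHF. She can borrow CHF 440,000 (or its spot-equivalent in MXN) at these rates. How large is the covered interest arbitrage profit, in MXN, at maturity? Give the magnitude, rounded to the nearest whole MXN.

T = 18/12 years.
Route A — deposit CHF, sell forward: 440,000 × 1.066900 × 20.3915 = MXN 9,572,504.19.
Route B — convert at spot, deposit MXN: 440,000 × 19.8729 × 1.134250 = MXN 9,917,968.20.
The quoted forward undervalues CHF, so borrow CHF, convert to MXN at spot, deposit the MXN at 8.95%, and buy CHF forward at 20.3915 to cover the loan.
Profit = 9,917,968.20 − 9,572,504.19 = MXN 345,464.

MXN 345,464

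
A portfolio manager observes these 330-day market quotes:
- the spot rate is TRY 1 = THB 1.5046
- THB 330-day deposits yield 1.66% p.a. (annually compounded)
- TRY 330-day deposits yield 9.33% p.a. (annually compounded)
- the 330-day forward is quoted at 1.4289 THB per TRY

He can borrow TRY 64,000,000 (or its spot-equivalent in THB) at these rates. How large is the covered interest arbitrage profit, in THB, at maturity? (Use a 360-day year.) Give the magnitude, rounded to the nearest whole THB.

T = 330/360 years.
Invest the TRY and cover forward: 64,000,000 × 1.0852032084 × 1.4289 = THB 99,241,399.33.
Convert at spot and invest in THB: 64,000,000 × 1.5046 × 1.0152062044 = THB 97,758,672.33.
The quoted forward overvalues TRY, so borrow THB, buy TRY at spot, deposit the TRY at 9.33%, and sell the proceeds forward at 1.4289.
The gap between the two covered legs is THB 1,482,727.

THB 1,482,727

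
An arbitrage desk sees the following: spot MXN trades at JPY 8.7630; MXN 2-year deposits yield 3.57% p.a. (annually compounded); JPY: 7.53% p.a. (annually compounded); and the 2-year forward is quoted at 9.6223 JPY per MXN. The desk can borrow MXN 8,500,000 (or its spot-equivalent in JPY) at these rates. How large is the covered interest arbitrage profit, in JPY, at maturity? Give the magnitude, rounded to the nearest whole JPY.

JPY 1,608,208

T = 2 years.
Invest the MXN and cover forward: 8,500,000 × 1.07267449 × 9.6223 = JPY 87,733,563.83.
Convert at spot and invest in JPY: 8,500,000 × 8.7630 × 1.15627009 = JPY 86,125,355.79.
The quoted forward overvalues MXN, so borrow JPY, buy MXN at spot, deposit the MXN at 3.57%, and sell the proceeds forward at 9.6223.
The gap between the two covered legs is JPY 1,608,208.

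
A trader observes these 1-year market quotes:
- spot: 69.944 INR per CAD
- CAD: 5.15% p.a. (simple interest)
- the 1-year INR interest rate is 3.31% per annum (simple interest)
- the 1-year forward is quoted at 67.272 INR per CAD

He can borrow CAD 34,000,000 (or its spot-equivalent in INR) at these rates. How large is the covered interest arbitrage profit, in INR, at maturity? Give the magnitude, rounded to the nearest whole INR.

T = 1 year.
Keep in CAD, deliver into the forward: 34,000,000·1.051500·67.272 = INR 2,405,041,272.00.
Swap to INR now, deposit: 34,000,000·69.944·1.033100 = INR 2,456,810,977.60.
The quoted forward undervalues CAD, so borrow CAD, convert to INR at spot, deposit the INR at 3.31%, and buy CAD forward at 67.272 to cover the loan.
The gap between the two covered legs is INR 51,769,706.

INR 51,769,706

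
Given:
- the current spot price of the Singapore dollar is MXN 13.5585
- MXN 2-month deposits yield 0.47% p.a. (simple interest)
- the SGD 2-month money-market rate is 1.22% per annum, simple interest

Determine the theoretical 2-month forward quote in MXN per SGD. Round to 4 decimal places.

T = 2/12 years.
Growth of 1 MXN over T: 1 + 0.0047×2/12 = 1.00078333.
Growth of 1 SGD over T: 1 + 0.0122×2/12 = 1.00203333.
Forward (MXN per SGD) = 13.5585 × 1.00078333 / 1.00203333 = 13.541586.

13.5416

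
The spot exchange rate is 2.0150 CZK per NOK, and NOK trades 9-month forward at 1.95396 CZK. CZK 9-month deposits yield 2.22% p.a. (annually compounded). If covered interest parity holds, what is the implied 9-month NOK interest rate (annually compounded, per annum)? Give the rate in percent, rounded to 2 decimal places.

T = 9/12 years.
CIP gives F = S · g_CZK/g_NOK, so g_CZK/g_NOK = 1.95396/2.015 = 0.9697072.
CZK growth factor: (1 + 0.0222)^(9/12) = 1.0166042.
Hence g_NOK = 1.048362.
r = 1.048362^(12/9) − 1 = 0.064997 → 6.50%.

6.50%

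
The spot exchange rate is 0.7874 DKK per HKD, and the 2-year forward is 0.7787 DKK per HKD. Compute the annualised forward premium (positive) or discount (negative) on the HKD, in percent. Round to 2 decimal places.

T = 2 years.
(F − S)/S = (0.7787 − 0.7874)/0.7874 = -0.0110490.
×(1/T) gives -0.55% p.a.

-0.55%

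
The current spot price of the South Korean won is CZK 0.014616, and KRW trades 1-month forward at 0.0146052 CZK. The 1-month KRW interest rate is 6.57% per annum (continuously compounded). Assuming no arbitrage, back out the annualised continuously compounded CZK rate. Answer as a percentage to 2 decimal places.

5.68%

T = 1/12 years.
F/S = 0.0146052/0.014616 = 0.9992611 = (growth of CZK) / (growth of KRW).
The KRW side grows by e^(0.0657×1/12) = 1.005490.
Hence g_CZK = 1.004747.
r = ln(1.004747)/(1/12) = 0.056829 → 5.68%.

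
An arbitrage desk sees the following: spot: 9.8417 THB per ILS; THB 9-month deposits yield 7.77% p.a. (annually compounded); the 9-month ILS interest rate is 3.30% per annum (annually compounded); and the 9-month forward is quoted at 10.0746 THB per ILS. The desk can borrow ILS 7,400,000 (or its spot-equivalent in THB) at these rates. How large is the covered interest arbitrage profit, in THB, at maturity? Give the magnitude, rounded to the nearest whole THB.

THB 643,029

T = 9/12 years.
Invest the ILS and cover forward: 7,400,000 × 1.0246492845 × 10.0746 = THB 76,389,694.44.
Convert at spot and invest in THB: 7,400,000 × 9.8417 × 1.0577265656 = THB 77,032,723.80.
The quoted forward undervalues ILS, so borrow ILS, convert to THB at spot, deposit the THB at 7.77%, and buy ILS forward at 10.0746 to cover the loan.
Profit = 77,032,723.80 − 76,389,694.44 = THB 643,029.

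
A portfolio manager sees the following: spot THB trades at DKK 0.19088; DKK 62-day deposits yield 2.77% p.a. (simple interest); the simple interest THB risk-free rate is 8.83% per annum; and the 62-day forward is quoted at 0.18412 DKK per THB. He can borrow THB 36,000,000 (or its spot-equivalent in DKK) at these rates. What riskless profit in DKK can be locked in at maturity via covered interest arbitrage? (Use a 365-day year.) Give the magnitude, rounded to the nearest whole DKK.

DKK 176,275

T = 62/365 years.
Invest the THB and cover forward: 36,000,000 × 1.014998904 × 0.18412 = DKK 6,727,737.54.
Convert at spot and invest in DKK: 36,000,000 × 0.19088 × 1.004705205 = DKK 6,904,012.66.
The quoted forward undervalues THB, so borrow THB, convert to DKK at spot, deposit the DKK at 2.77%, and buy THB forward at 0.18412 to cover the loan.
The gap between the two covered legs is DKK 176,275.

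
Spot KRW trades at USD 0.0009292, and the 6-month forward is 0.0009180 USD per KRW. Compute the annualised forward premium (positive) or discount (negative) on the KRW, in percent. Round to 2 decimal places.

-2.41%

T = 6/12 years.
Period premium: (0.0009180 − 0.0009292)/0.0009292 = -0.0120534.
Per annum: -0.0120534 / (6/12) = -0.024107 = -2.41%.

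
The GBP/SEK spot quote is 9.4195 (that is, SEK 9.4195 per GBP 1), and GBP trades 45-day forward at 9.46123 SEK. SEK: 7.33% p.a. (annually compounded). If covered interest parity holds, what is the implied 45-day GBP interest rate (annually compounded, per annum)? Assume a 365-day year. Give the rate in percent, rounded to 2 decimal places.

3.55%

T = 45/365 years.
F/S = 9.46123/9.4195 = 1.0044302 = (growth of SEK) / (growth of GBP).
SEK growth factor: (1 + 0.0733)^(45/365) = 1.0087593.
Hence g_GBP = 1.004310.
r = 1.004310^(365/45) − 1 = 0.035499 → 3.55%.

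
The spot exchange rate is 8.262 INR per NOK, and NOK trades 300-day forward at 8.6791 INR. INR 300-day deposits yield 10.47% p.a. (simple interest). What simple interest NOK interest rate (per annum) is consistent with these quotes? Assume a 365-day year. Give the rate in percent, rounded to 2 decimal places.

T = 300/365 years.
By CIP, F/S equals the INR-to-NOK growth ratio: 8.6791/8.262 = 1.0504841.
INR growth factor: 1 + 0.1047×300/365 = 1.0860548.
That pins the NOK growth at 1.0338612.
(1.0338612 − 1)/T = 0.041198, i.e. 4.12%.

4.12%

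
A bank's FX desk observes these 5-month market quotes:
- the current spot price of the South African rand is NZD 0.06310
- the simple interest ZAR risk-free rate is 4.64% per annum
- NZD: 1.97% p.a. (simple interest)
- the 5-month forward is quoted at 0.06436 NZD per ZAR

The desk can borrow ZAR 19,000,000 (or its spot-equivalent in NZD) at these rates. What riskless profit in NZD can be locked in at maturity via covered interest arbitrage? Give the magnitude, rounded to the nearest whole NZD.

T = 5/12 years.
Invest the ZAR and cover forward: 19,000,000 × 1.019333333 × 0.06436 = NZD 1,246,481.57.
Convert at spot and invest in NZD: 19,000,000 × 0.06310 × 1.008208333 = NZD 1,208,740.97.
The quoted forward overvalues ZAR, so borrow NZD, buy ZAR at spot, deposit the ZAR at 4.64%, and sell the proceeds forward at 0.06436.
The gap between the two covered legs is NZD 37,741.

NZD 37,741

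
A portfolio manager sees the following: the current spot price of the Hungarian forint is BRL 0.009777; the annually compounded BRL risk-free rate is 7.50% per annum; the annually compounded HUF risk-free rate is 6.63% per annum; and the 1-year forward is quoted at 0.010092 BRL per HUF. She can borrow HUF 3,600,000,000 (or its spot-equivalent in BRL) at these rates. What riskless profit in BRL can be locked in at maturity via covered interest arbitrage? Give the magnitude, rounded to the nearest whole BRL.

T = 1 year.
Route A — deposit HUF, sell forward: 3,600,000,000 × 1.066300 × 0.010092 = BRL 38,739,958.56.
Route B — convert at spot, deposit BRL: 3,600,000,000 × 0.009777 × 1.075000 = BRL 37,836,990.00.
The quoted forward overvalues HUF, so borrow BRL, buy HUF at spot, deposit the HUF at 6.63%, and sell the proceeds forward at 0.010092.
Profit = 38,739,958.56 − 37,836,990.00 = BRL 902,969.

BRL 902,969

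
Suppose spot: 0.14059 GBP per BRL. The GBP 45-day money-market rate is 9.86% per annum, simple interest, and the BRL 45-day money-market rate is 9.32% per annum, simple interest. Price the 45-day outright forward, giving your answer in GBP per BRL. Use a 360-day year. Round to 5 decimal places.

0.14068

T = 45/360 years.
GBP accumulates by 1 + 0.0986×45/360 = 1.012325.
BRL accumulates by 1 + 0.0932×45/360 = 1.011650.
Forward (GBP per BRL) = 0.14059 × 1.012325 / 1.011650 = 0.1406838.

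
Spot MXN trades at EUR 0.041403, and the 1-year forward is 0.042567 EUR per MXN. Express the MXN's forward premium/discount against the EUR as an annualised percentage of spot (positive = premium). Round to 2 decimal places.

T = 1 year.
Period premium: (0.042567 − 0.041403)/0.041403 = 0.0281139.
×(1/T) gives 2.81% p.a.

+2.81%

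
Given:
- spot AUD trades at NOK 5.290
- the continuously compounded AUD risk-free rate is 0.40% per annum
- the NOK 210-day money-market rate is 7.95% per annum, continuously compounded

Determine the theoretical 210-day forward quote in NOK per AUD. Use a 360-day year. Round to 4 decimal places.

T = 210/360 years.
Growth of 1 NOK over T: e^(0.0795×210/360) = 1.0474671.
AUD growth factor: e^(0.0040×210/360) = 1.0023361.
CIP: F = S · (grow NOK)/(grow AUD) = 5.29 × 1.0474671/1.0023361 = 5.528187 NOK per AUD.

5.5282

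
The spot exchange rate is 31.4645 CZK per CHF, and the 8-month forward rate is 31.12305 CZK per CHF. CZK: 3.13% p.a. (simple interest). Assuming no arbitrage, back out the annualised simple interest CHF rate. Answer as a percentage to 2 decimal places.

T = 8/12 years.
F/S = 31.12305/31.4645 = 0.9891481 = (growth of CZK) / (growth of CHF).
The CZK side grows by 1 + 0.0313×8/12 = 1.0208667.
That pins the CHF growth at 1.0320666.
r = (1.0320666 − 1)/(8/12) = 0.048100 → 4.81%.

4.81%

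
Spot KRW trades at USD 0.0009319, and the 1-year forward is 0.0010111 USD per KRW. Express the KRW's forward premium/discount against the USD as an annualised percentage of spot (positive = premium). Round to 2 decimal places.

T = 1 year.
Period premium: (0.0010111 − 0.0009319)/0.0009319 = 0.0849877.
Per annum: 0.0849877 / 1 = 0.084988 = 8.50%.

+8.50%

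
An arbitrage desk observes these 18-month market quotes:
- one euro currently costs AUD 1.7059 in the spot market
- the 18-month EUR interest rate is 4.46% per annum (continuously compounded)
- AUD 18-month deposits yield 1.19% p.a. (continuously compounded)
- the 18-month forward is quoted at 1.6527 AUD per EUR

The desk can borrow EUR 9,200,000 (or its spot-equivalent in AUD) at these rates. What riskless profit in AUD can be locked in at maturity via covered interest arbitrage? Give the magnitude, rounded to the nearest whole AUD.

AUD 279,903

T = 18/12 years.
Keep in EUR, deliver into the forward: 9,200,000·1.069188554·1.6527 = AUD 16,256,840.89.
Swap to AUD now, deposit: 9,200,000·1.7059·1.0180102634 = AUD 15,976,938.12.
The quoted forward overvalues EUR, so borrow AUD, buy EUR at spot, deposit the EUR at 4.46%, and sell the proceeds forward at 1.6527.
Profit = 16,256,840.89 − 15,976,938.12 = AUD 279,903.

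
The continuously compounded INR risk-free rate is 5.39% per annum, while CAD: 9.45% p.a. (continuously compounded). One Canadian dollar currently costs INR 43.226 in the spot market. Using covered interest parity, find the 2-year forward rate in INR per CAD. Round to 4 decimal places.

T = 2 years.
INR accumulates by e^(0.0539×2) = 1.11382496.
CAD accumulates by e^(0.0945×2) = 1.20804095.
Forward (INR per CAD) = 43.226 × 1.11382496 / 1.20804095 = 39.854773.

39.8548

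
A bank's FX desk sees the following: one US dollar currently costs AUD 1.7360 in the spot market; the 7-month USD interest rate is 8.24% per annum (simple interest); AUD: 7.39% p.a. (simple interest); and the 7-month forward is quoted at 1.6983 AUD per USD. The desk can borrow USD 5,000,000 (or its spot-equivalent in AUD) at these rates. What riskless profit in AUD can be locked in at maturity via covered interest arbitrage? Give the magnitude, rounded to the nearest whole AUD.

T = 7/12 years.
Keep in USD, deliver into the forward: 5,000,000·1.048066667·1.6983 = AUD 8,899,658.10.
Swap to AUD now, deposit: 5,000,000·1.7360·1.043108333 = AUD 9,054,180.33.
The quoted forward undervalues USD, so borrow USD, convert to AUD at spot, deposit the AUD at 7.39%, and buy USD forward at 1.6983 to cover the loan.
Profit = 9,054,180.33 − 8,899,658.10 = AUD 154,522.

AUD 154,522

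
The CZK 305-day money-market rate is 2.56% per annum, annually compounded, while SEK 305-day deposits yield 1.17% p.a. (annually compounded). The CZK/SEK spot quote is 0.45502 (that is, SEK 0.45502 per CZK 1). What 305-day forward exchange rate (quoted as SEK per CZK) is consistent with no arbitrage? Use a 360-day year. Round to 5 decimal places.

T = 305/360 years.
Growth of 1 SEK over T: (1 + 0.0117)^(305/360) = 1.0099037.
Growth of 1 CZK over T: (1 + 0.0256)^(305/360) = 1.0216469.
Forward (SEK per CZK) = 0.45502 × 1.0099037 / 1.0216469 = 0.4497898.

0.44979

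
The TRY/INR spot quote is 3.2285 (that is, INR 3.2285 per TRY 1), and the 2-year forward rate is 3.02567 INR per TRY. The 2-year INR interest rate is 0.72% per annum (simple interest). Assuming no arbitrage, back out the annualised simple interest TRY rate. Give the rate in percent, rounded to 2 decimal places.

T = 2 years.
CIP gives F = S · g_INR/g_TRY, so g_INR/g_TRY = 3.02567/3.2285 = 0.9371752.
INR growth factor: 1 + 0.0072×2 = 1.014400.
That pins the TRY growth at 1.0824017.
(1.0824017 − 1)/T = 0.041201, i.e. 4.12%.

4.12%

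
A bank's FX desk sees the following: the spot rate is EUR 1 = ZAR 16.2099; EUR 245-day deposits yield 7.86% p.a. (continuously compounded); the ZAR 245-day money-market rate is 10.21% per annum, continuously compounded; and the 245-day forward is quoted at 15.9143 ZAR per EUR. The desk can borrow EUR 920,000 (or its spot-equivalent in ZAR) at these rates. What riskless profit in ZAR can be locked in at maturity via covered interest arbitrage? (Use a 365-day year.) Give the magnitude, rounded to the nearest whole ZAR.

ZAR 536,634

T = 245/365 years.
Invest the EUR and cover forward: 920,000 × 1.0541754571 × 15.9143 = ZAR 15,434,347.32.
Convert at spot and invest in ZAR: 920,000 × 16.2099 × 1.0709358332 = ZAR 15,970,981.74.
The quoted forward undervalues EUR, so borrow EUR, convert to ZAR at spot, deposit the ZAR at 10.21%, and buy EUR forward at 15.9143 to cover the loan.
Arbitrage profit = |15,434,347.32 − 15,970,981.74| = ZAR 536,634.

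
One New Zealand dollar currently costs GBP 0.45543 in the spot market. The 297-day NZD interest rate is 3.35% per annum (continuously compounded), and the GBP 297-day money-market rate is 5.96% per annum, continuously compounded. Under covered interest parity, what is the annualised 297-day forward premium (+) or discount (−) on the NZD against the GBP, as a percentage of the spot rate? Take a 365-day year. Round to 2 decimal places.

+2.64%

T = 297/365 years.
CIP forward (GBP per NZD) = 0.45543 × 1.0496916/1.0276338 = 0.46520565.
Annualised premium = (F − S)/S × (1/T) = (0.46520565 − 0.45543)/0.45543 ÷ (297/365) = 2.64%.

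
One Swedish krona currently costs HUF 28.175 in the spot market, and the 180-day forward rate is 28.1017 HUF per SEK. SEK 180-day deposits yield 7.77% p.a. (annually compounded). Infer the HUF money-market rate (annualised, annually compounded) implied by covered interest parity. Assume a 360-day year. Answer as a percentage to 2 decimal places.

T = 180/360 years.
By CIP, F/S equals the HUF-to-SEK growth ratio: 28.1017/28.175 = 0.9973984.
SEK growth factor: (1 + 0.0777)^(180/360) = 1.0381233.
That pins the HUF growth at 1.0354225.
Annualise: 1.0354225^(360/180) − 1 = 0.072100 = 7.21%.

7.21%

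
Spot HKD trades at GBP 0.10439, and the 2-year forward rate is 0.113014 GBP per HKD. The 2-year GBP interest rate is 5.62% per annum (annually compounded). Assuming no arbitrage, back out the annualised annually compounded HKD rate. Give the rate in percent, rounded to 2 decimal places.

1.51%

T = 2 years.
F/S = 0.113014/0.10439 = 1.0826133 = (growth of GBP) / (growth of HKD).
The GBP side grows by (1 + 0.0562)^2 = 1.1155584.
Hence g_HKD = 1.0304311.
r = 1.0304311^(1/2) − 1 = 0.015102 → 1.51%.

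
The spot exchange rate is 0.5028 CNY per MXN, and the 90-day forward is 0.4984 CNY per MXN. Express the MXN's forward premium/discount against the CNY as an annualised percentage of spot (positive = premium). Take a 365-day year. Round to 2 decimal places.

-3.55%

T = 90/365 years.
(F − S)/S = (0.4984 − 0.5028)/0.5028 = -0.0087510.
Per annum: -0.0087510 / (90/365) = -0.035490 = -3.55%.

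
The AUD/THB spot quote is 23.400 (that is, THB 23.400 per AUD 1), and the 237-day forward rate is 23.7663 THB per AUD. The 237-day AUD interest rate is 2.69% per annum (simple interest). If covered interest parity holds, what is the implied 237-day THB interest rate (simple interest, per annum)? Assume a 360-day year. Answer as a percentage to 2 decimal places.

T = 237/360 years.
F/S = 23.7663/23.4 = 1.0156538 = (growth of THB) / (growth of AUD).
The AUD side grows by 1 + 0.0269×237/360 = 1.0177092.
Hence g_THB = 1.0336402.
r = (1.0336402 − 1)/(237/360) = 0.051099 → 5.11%.

5.11%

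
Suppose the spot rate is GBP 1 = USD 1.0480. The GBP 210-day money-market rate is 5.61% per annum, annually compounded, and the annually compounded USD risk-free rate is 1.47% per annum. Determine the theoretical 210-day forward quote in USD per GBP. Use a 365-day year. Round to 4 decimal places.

1.0242

T = 210/365 years.
Growth of 1 USD over T: (1 + 0.0147)^(210/365) = 1.0084313.
GBP accumulates by (1 + 0.0561)^(210/365) = 1.0319022.
So F = 1.048 × 1.0084313 / 1.0319022 = 1.024163 (USD/GBP).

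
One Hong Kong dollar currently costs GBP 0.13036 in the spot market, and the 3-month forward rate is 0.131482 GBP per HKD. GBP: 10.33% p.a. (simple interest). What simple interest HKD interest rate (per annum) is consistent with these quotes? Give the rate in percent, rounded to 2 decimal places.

6.83%

T = 3/12 years.
F/S = 0.131482/0.13036 = 1.0086069 = (growth of GBP) / (growth of HKD).
The GBP side grows by 1 + 0.1033×3/12 = 1.025825.
Hence g_HKD = 1.0170712.
r = (1.0170712 − 1)/(3/12) = 0.068285 → 6.83%.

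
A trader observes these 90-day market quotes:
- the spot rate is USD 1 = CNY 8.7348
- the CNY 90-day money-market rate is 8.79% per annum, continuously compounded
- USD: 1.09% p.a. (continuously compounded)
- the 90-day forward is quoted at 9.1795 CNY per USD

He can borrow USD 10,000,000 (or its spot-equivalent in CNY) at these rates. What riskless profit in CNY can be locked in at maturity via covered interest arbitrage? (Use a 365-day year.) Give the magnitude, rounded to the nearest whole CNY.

T = 90/365 years.
Invest the USD and cover forward: 10,000,000 × 1.0026912863 × 9.1795 = CNY 92,042,046.63.
Convert at spot and invest in CNY: 10,000,000 × 8.7348 × 1.0219105593 = CNY 89,261,843.53.
The quoted forward overvalues USD, so borrow CNY, buy USD at spot, deposit the USD at 1.09%, and sell the proceeds forward at 9.1795.
Arbitrage profit = |92,042,046.63 − 89,261,843.53| = CNY 2,780,203.

CNY 2,780,203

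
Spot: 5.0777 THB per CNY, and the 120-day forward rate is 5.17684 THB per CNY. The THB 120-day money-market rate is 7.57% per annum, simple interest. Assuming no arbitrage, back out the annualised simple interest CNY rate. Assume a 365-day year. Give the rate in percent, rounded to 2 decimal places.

1.60%

T = 120/365 years.
F/S = 5.17684/5.0777 = 1.0195246 = (growth of THB) / (growth of CNY).
THB growth factor: 1 + 0.0757×120/365 = 1.0248877.
That pins the CNY growth at 1.0052604.
r = (1.0052604 − 1)/(120/365) = 0.016000 → 1.60%.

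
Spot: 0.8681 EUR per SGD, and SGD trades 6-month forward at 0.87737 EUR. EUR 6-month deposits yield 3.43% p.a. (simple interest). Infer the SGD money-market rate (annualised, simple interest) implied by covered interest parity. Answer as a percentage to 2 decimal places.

1.28%

T = 6/12 years.
CIP gives F = S · g_EUR/g_SGD, so g_EUR/g_SGD = 0.87737/0.8681 = 1.0106785.
The EUR side grows by 1 + 0.0343×6/12 = 1.017150.
Hence g_SGD = 1.0064031.
r = (1.0064031 − 1)/(6/12) = 0.012806 → 1.28%.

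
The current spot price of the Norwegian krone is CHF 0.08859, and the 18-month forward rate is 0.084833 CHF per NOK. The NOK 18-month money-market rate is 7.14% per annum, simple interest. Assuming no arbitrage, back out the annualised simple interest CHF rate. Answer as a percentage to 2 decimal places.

T = 18/12 years.
F/S = 0.084833/0.08859 = 0.9575912 = (growth of CHF) / (growth of NOK).
The NOK side grows by 1 + 0.0714×18/12 = 1.107100.
Hence g_CHF = 1.0601492.
(1.0601492 − 1)/T = 0.040099, i.e. 4.01%.

4.01%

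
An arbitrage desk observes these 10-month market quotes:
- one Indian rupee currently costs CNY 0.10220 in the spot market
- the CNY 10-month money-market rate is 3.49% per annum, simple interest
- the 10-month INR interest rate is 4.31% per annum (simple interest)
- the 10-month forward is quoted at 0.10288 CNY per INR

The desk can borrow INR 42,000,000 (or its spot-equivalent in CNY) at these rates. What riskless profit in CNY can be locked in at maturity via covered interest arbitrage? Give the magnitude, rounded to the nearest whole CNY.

T = 10/12 years.
Keep in INR, deliver into the forward: 42,000,000·1.035916667·0.10288 = CNY 4,476,154.48.
Swap to CNY now, deposit: 42,000,000·0.10220·1.029083333 = CNY 4,417,237.30.
The quoted forward overvalues INR, so borrow CNY, buy INR at spot, deposit the INR at 4.31%, and sell the proceeds forward at 0.10288.
The gap between the two covered legs is CNY 58,917.

CNY 58,917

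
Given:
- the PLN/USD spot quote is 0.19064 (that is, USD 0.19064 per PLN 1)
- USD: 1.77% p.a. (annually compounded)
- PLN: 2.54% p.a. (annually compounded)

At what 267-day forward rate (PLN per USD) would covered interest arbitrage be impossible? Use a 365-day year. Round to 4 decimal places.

5.2745

T = 267/365 years.
Growth of 1 USD over T: (1 + 0.0177)^(267/365) = 1.0129171.
PLN accumulates by (1 + 0.0254)^(267/365) = 1.0185176.
Forward (USD per PLN) = 0.19064 × 1.0129171 / 1.0185176 = 0.1895917.
Quoted the other way: 1/0.1895917 = 5.2745 PLN per USD.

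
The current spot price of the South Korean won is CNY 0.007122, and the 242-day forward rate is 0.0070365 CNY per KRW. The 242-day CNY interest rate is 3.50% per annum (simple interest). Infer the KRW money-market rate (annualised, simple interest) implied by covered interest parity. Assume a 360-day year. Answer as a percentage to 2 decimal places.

5.35%

T = 242/360 years.
CIP gives F = S · g_CNY/g_KRW, so g_CNY/g_KRW = 0.0070365/0.007122 = 0.9879949.
CNY growth factor: 1 + 0.0350×242/360 = 1.0235278.
That pins the KRW growth at 1.0359647.
r = (1.0359647 − 1)/(242/360) = 0.053501 → 5.35%.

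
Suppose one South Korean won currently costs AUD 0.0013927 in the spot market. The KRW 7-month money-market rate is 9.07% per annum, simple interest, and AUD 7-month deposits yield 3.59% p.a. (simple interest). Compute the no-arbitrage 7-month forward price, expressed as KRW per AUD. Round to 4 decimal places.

T = 7/12 years.
Growth of 1 AUD over T: 1 + 0.0359×7/12 = 1.020941667.
KRW accumulates by 1 + 0.0907×7/12 = 1.052908333.
CIP: F = S · (grow AUD)/(grow KRW) = 0.0013927 × 1.020941667/1.052908333 = 0.00135041714 AUD per KRW.
Invert for KRW per AUD: 1 / 0.00135041714 = 740.5119.

740.5119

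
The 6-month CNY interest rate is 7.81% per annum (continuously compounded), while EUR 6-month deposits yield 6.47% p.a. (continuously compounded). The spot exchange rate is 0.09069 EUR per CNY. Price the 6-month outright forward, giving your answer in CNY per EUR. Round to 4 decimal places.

11.1007

T = 6/12 years.
Growth of 1 EUR over T: e^(0.0647×6/12) = 1.03287895.
CNY growth factor: e^(0.0781×6/12) = 1.03982247.
CIP: F = S · (grow EUR)/(grow CNY) = 0.09069 × 1.03287895/1.03982247 = 0.090084408 EUR per CNY.
Invert for CNY per EUR: 1 / 0.090084408 = 11.1007.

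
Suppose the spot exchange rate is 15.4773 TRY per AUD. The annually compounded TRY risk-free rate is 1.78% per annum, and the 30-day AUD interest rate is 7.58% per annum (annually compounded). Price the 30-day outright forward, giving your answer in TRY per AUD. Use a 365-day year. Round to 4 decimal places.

15.4070

T = 30/365 years.
TRY growth factor: (1 + 0.0178)^(30/365) = 1.0014512.
Growth of 1 AUD over T: (1 + 0.0758)^(30/365) = 1.00602338.
Forward (TRY per AUD) = 15.4773 × 1.0014512 / 1.00602338 = 15.406959.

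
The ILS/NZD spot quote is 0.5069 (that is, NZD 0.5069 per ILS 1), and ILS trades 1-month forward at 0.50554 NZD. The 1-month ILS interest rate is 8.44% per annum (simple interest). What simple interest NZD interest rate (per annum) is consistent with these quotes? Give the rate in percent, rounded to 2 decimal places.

T = 1/12 years.
CIP gives F = S · g_NZD/g_ILS, so g_NZD/g_ILS = 0.50554/0.5069 = 0.9973170.
The ILS side grows by 1 + 0.0844×1/12 = 1.0070333.
Hence g_NZD = 1.0043314.
r = (1.0043314 − 1)/(1/12) = 0.051977 → 5.20%.

5.20%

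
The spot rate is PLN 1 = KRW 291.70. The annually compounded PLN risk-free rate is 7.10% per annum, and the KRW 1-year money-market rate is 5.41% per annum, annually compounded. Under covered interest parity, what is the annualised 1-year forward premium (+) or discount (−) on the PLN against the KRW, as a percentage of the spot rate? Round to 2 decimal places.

T = 1 year.
F = S · g_KRW/g_PLN = 291.7 × 1.054100/1.071000 = 287.09708.
(F − S)/S ÷ T = (287.09708 − 291.7)/291.7/1 = -0.015780 → -1.58%.

-1.58%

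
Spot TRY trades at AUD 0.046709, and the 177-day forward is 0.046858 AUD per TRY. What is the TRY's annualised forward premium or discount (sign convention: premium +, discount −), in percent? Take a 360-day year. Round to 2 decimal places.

T = 177/360 years.
(F − S)/S = (0.046858 − 0.046709)/0.046709 = 0.0031900.
Annualise by dividing by T: 0.0031900 / (177/360) = 0.006488 → 0.65%.

+0.65%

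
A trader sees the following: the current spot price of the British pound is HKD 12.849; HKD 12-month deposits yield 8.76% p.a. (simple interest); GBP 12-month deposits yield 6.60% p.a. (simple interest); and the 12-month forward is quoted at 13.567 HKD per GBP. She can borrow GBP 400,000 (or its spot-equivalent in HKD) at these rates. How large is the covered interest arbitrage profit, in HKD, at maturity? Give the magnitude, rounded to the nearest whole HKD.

HKD 195,140

T = 1 year.
Keep in GBP, deliver into the forward: 400,000·1.066000·13.567 = HKD 5,784,968.80.
Swap to HKD now, deposit: 400,000·12.849·1.087600 = HKD 5,589,828.96.
The quoted forward overvalues GBP, so borrow HKD, buy GBP at spot, deposit the GBP at 6.60%, and sell the proceeds forward at 13.567.
The gap between the two covered legs is HKD 195,140.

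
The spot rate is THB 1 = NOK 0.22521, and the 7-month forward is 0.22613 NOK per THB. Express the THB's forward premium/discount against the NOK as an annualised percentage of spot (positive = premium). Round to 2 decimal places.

+0.70%

T = 7/12 years.
Period premium: (0.22613 − 0.22521)/0.22521 = 0.0040851.
×(1/T) gives 0.70% p.a.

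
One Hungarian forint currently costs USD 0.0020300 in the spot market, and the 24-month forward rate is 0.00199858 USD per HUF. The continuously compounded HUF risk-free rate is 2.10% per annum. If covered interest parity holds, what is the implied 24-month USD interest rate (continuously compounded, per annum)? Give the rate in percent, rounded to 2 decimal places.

T = 2 years.
By CIP, F/S equals the USD-to-HUF growth ratio: 0.00199858/0.00203 = 0.9845222.
The HUF side grows by e^(0.0210×2) = 1.0428945.
That pins the USD growth at 1.0267528.
Take logs: ln 1.0267528 / 2 = 0.013201, so 1.32%.

1.32%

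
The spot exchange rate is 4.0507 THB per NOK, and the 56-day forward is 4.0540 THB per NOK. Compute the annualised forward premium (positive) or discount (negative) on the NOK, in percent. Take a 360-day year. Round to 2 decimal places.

T = 56/360 years.
(F − S)/S = (4.0540 − 4.0507)/4.0507 = 0.0008147.
Per annum: 0.0008147 / (56/360) = 0.005237 = 0.52%.

+0.52%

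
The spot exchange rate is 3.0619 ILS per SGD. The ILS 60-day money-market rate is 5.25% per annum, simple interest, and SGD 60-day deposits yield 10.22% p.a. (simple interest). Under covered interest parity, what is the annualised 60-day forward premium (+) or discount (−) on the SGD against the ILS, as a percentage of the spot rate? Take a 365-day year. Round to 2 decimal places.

T = 60/365 years.
F = S · g_ILS/g_SGD = 3.0619 × 1.0086301/1.016800 = 3.0372979.
(F − S)/S ÷ T = (3.0372979 − 3.0619)/3.0619/(60/365) = -0.048879 → -4.89%.

-4.89%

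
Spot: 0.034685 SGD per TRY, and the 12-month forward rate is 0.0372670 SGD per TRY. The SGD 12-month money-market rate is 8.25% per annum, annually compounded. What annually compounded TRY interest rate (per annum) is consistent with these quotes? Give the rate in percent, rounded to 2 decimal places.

T = 1 year.
By CIP, F/S equals the SGD-to-TRY growth ratio: 0.037267/0.034685 = 1.0744414.
SGD growth factor: (1 + 0.0825)^1 = 1.082500.
That pins the TRY growth at 1.0075003.
r = 1.0075003^(1/1) − 1 = 0.007500 → 0.75%.

0.75%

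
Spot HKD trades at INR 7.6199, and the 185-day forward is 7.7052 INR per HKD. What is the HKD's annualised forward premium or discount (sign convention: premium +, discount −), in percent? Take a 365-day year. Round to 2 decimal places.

+2.21%

T = 185/365 years.
Period premium: (7.7052 − 7.6199)/7.6199 = 0.0111944.
×(1/T) gives 2.21% p.a.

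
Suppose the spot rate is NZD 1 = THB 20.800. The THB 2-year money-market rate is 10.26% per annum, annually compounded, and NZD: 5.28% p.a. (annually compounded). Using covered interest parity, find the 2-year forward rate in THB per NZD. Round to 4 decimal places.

T = 2 years.
THB growth factor: (1 + 0.1026)^2 = 1.21572676.
NZD growth factor: (1 + 0.0528)^2 = 1.10838784.
Forward (THB per NZD) = 20.8 × 1.21572676 / 1.10838784 = 22.814322.

22.8143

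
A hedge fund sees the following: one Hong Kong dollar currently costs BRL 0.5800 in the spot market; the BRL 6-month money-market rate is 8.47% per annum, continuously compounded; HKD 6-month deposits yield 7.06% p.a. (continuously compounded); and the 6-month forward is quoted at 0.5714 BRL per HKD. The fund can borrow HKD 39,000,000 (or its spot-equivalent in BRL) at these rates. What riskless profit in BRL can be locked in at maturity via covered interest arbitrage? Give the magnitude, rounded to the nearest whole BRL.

BRL 513,236

T = 6/12 years.
Keep in HKD, deliver into the forward: 39,000,000·1.0359304413·0.5714 = BRL 23,085,295.51.
Swap to BRL now, deposit: 39,000,000·0.5800·1.0432595557 = BRL 23,598,531.15.
The quoted forward undervalues HKD, so borrow HKD, convert to BRL at spot, deposit the BRL at 8.47%, and buy HKD forward at 0.5714 to cover the loan.
The gap between the two covered legs is BRL 513,236.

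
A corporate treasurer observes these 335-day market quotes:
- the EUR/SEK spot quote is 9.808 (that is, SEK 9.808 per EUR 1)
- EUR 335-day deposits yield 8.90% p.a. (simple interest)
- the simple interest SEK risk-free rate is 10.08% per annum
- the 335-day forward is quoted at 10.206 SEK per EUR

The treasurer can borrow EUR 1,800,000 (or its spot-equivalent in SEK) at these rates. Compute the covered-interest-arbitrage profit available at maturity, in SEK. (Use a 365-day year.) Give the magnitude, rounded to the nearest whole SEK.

SEK 583,720

T = 335/365 years.
Invest the EUR and cover forward: 1,800,000 × 1.0816849315 × 10.206 = SEK 19,871,417.54.
Convert at spot and invest in SEK: 1,800,000 × 9.808 × 1.0925150685 = SEK 19,287,698.03.
The quoted forward overvalues EUR, so borrow SEK, buy EUR at spot, deposit the EUR at 8.90%, and sell the proceeds forward at 10.206.
Arbitrage profit = |19,871,417.54 − 19,287,698.03| = SEK 583,720.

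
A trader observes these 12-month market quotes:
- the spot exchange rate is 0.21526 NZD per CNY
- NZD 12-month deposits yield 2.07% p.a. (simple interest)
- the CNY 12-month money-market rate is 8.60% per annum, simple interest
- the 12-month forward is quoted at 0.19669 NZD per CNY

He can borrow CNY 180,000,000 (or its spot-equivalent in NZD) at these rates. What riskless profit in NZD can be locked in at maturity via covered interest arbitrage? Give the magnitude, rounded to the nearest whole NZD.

T = 1 year.
Invest the CNY and cover forward: 180,000,000 × 1.086000 × 0.19669 = NZD 38,448,961.20.
Convert at spot and invest in NZD: 180,000,000 × 0.21526 × 1.020700 = NZD 39,548,858.76.
The quoted forward undervalues CNY, so borrow CNY, convert to NZD at spot, deposit the NZD at 2.07%, and buy CNY forward at 0.19669 to cover the loan.
Arbitrage profit = |38,448,961.20 − 39,548,858.76| = NZD 1,099,898.

NZD 1,099,898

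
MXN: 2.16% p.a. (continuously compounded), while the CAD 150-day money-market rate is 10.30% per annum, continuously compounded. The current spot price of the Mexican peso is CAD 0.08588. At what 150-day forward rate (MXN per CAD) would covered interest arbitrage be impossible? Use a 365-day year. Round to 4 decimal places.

11.2611

T = 150/365 years.
CAD growth factor: e^(0.1030×150/365) = 1.0432374.
Growth of 1 MXN over T: e^(0.0216×150/365) = 1.00891623.
Forward (CAD per MXN) = 0.08588 × 1.0432374 / 1.00891623 = 0.088801454.
Quoted the other way: 1/0.088801454 = 11.2611 MXN per CAD.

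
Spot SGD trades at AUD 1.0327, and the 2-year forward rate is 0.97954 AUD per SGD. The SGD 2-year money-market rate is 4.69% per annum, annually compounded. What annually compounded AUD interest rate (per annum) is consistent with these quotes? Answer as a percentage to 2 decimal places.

1.96%

T = 2 years.
CIP gives F = S · g_AUD/g_SGD, so g_AUD/g_SGD = 0.97954/1.0327 = 0.9485233.
The SGD side grows by (1 + 0.0469)^2 = 1.0959996.
That pins the AUD growth at 1.0395812.
Annualise: 1.0395812^(1/2) − 1 = 0.019599 = 1.96%.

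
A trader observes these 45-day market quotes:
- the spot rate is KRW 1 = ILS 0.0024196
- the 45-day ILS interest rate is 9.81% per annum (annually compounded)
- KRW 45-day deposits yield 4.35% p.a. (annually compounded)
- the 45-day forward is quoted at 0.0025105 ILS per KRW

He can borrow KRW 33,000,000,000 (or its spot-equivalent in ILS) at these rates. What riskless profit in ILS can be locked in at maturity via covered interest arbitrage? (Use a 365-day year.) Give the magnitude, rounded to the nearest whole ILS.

T = 45/365 years.
Invest the KRW and cover forward: 33,000,000,000 × 1.0052634477 × 0.0025105 = ILS 83,282,558.22.
Convert at spot and invest in ILS: 33,000,000,000 × 0.0024196 × 1.0116042475 = ILS 80,773,362.03.
The quoted forward overvalues KRW, so borrow ILS, buy KRW at spot, deposit the KRW at 4.35%, and sell the proceeds forward at 0.0025105.
Arbitrage profit = |83,282,558.22 − 80,773,362.03| = ILS 2,509,196.

ILS 2,509,196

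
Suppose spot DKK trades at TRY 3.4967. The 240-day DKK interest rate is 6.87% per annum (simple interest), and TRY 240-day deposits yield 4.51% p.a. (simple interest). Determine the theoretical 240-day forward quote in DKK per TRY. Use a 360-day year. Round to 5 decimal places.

T = 240/360 years.
Growth of 1 TRY over T: 1 + 0.0451×240/360 = 1.0300667.
DKK accumulates by 1 + 0.0687×240/360 = 1.045800.
CIP: F = S · (grow TRY)/(grow DKK) = 3.4967 × 1.0300667/1.045800 = 3.444095 TRY per DKK.
Invert for DKK per TRY: 1 / 3.444095 = 0.29035.

0.29035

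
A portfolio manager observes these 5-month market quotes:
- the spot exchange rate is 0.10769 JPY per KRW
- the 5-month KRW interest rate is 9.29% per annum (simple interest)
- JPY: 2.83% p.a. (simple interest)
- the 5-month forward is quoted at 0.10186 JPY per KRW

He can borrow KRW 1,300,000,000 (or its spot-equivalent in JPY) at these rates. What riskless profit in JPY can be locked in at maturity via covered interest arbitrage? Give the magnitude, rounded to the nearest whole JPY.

JPY 4,104,118

T = 5/12 years.
Route A — deposit KRW, sell forward: 1,300,000,000 × 1.03870833333 × 0.10186 = JPY 137,543,680.08.
Route B — convert at spot, deposit JPY: 1,300,000,000 × 0.10769 × 1.01179166667 = JPY 141,647,797.96.
The quoted forward undervalues KRW, so borrow KRW, convert to JPY at spot, deposit the JPY at 2.83%, and buy KRW forward at 0.10186 to cover the loan.
The gap between the two covered legs is JPY 4,104,118.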